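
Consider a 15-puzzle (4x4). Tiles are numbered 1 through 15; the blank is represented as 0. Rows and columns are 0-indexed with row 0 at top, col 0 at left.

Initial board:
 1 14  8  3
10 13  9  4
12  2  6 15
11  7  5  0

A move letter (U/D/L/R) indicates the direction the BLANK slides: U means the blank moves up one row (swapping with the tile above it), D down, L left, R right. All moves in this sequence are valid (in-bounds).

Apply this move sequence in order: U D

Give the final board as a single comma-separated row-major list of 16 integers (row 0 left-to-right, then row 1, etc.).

Answer: 1, 14, 8, 3, 10, 13, 9, 4, 12, 2, 6, 15, 11, 7, 5, 0

Derivation:
After move 1 (U):
 1 14  8  3
10 13  9  4
12  2  6  0
11  7  5 15

After move 2 (D):
 1 14  8  3
10 13  9  4
12  2  6 15
11  7  5  0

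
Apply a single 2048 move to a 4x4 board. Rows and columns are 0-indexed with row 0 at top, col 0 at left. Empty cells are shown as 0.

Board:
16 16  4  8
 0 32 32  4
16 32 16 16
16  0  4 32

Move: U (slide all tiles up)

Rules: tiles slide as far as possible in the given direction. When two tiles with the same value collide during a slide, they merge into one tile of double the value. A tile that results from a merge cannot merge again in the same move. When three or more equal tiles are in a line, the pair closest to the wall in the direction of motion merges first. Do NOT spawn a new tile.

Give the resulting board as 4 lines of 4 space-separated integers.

Answer: 32 16  4  8
16 64 32  4
 0  0 16 16
 0  0  4 32

Derivation:
Slide up:
col 0: [16, 0, 16, 16] -> [32, 16, 0, 0]
col 1: [16, 32, 32, 0] -> [16, 64, 0, 0]
col 2: [4, 32, 16, 4] -> [4, 32, 16, 4]
col 3: [8, 4, 16, 32] -> [8, 4, 16, 32]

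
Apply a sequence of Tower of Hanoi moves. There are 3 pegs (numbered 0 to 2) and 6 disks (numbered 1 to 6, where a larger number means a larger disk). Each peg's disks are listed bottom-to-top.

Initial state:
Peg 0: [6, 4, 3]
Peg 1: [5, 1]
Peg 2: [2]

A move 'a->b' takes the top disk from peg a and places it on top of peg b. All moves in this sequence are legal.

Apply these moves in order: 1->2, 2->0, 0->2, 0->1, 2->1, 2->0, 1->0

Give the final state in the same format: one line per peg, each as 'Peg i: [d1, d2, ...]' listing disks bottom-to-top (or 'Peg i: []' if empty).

After move 1 (1->2):
Peg 0: [6, 4, 3]
Peg 1: [5]
Peg 2: [2, 1]

After move 2 (2->0):
Peg 0: [6, 4, 3, 1]
Peg 1: [5]
Peg 2: [2]

After move 3 (0->2):
Peg 0: [6, 4, 3]
Peg 1: [5]
Peg 2: [2, 1]

After move 4 (0->1):
Peg 0: [6, 4]
Peg 1: [5, 3]
Peg 2: [2, 1]

After move 5 (2->1):
Peg 0: [6, 4]
Peg 1: [5, 3, 1]
Peg 2: [2]

After move 6 (2->0):
Peg 0: [6, 4, 2]
Peg 1: [5, 3, 1]
Peg 2: []

After move 7 (1->0):
Peg 0: [6, 4, 2, 1]
Peg 1: [5, 3]
Peg 2: []

Answer: Peg 0: [6, 4, 2, 1]
Peg 1: [5, 3]
Peg 2: []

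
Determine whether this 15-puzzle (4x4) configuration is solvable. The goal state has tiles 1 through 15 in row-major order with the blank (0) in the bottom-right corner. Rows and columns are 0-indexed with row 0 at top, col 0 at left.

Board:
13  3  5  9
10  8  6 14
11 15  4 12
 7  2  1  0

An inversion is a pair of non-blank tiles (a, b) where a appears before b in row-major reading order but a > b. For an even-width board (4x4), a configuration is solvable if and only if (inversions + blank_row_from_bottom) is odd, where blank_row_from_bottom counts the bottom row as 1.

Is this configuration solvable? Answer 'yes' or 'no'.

Answer: yes

Derivation:
Inversions: 60
Blank is in row 3 (0-indexed from top), which is row 1 counting from the bottom (bottom = 1).
60 + 1 = 61, which is odd, so the puzzle is solvable.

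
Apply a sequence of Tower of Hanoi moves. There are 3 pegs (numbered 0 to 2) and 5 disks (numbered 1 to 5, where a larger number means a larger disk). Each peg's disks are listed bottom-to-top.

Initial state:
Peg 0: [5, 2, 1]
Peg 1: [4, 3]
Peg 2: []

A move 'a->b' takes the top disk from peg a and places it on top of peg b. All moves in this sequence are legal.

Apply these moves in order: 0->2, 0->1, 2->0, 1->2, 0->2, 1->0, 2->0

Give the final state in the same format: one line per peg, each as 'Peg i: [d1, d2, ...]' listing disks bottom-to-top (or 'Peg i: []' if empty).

After move 1 (0->2):
Peg 0: [5, 2]
Peg 1: [4, 3]
Peg 2: [1]

After move 2 (0->1):
Peg 0: [5]
Peg 1: [4, 3, 2]
Peg 2: [1]

After move 3 (2->0):
Peg 0: [5, 1]
Peg 1: [4, 3, 2]
Peg 2: []

After move 4 (1->2):
Peg 0: [5, 1]
Peg 1: [4, 3]
Peg 2: [2]

After move 5 (0->2):
Peg 0: [5]
Peg 1: [4, 3]
Peg 2: [2, 1]

After move 6 (1->0):
Peg 0: [5, 3]
Peg 1: [4]
Peg 2: [2, 1]

After move 7 (2->0):
Peg 0: [5, 3, 1]
Peg 1: [4]
Peg 2: [2]

Answer: Peg 0: [5, 3, 1]
Peg 1: [4]
Peg 2: [2]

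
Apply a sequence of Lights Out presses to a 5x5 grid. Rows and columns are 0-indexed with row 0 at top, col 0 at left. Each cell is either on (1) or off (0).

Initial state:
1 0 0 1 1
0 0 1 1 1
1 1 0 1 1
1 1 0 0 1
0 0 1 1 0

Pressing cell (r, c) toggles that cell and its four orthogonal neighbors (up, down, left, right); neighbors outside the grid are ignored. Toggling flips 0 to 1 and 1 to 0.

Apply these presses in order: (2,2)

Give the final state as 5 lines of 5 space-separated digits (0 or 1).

Answer: 1 0 0 1 1
0 0 0 1 1
1 0 1 0 1
1 1 1 0 1
0 0 1 1 0

Derivation:
After press 1 at (2,2):
1 0 0 1 1
0 0 0 1 1
1 0 1 0 1
1 1 1 0 1
0 0 1 1 0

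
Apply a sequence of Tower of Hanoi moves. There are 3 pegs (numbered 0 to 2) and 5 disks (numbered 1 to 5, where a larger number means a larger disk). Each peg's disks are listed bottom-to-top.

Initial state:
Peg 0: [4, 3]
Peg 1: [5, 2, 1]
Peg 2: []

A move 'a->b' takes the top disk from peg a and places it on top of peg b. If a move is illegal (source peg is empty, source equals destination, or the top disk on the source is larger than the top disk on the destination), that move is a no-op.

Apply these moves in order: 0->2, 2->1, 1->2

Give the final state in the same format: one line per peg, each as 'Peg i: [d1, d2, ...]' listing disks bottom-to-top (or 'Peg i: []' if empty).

After move 1 (0->2):
Peg 0: [4]
Peg 1: [5, 2, 1]
Peg 2: [3]

After move 2 (2->1):
Peg 0: [4]
Peg 1: [5, 2, 1]
Peg 2: [3]

After move 3 (1->2):
Peg 0: [4]
Peg 1: [5, 2]
Peg 2: [3, 1]

Answer: Peg 0: [4]
Peg 1: [5, 2]
Peg 2: [3, 1]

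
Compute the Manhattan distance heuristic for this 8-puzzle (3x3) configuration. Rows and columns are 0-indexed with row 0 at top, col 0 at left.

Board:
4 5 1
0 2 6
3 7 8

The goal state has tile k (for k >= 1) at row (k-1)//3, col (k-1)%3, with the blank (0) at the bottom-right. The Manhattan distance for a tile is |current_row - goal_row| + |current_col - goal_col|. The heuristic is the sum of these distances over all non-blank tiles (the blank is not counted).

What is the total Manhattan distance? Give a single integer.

Answer: 11

Derivation:
Tile 4: (0,0)->(1,0) = 1
Tile 5: (0,1)->(1,1) = 1
Tile 1: (0,2)->(0,0) = 2
Tile 2: (1,1)->(0,1) = 1
Tile 6: (1,2)->(1,2) = 0
Tile 3: (2,0)->(0,2) = 4
Tile 7: (2,1)->(2,0) = 1
Tile 8: (2,2)->(2,1) = 1
Sum: 1 + 1 + 2 + 1 + 0 + 4 + 1 + 1 = 11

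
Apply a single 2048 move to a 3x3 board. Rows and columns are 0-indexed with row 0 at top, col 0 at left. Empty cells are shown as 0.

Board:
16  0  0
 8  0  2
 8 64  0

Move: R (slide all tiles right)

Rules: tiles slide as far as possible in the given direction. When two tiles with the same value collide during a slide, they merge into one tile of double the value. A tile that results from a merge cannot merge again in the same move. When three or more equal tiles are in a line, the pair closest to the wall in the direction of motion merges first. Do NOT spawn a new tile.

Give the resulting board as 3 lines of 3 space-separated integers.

Answer:  0  0 16
 0  8  2
 0  8 64

Derivation:
Slide right:
row 0: [16, 0, 0] -> [0, 0, 16]
row 1: [8, 0, 2] -> [0, 8, 2]
row 2: [8, 64, 0] -> [0, 8, 64]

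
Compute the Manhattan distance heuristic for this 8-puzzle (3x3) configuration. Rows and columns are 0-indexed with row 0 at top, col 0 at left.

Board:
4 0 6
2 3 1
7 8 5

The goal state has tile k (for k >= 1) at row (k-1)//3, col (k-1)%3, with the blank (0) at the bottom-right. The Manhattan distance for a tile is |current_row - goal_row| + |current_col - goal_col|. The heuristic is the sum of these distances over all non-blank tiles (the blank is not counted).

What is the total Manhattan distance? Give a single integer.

Answer: 11

Derivation:
Tile 4: at (0,0), goal (1,0), distance |0-1|+|0-0| = 1
Tile 6: at (0,2), goal (1,2), distance |0-1|+|2-2| = 1
Tile 2: at (1,0), goal (0,1), distance |1-0|+|0-1| = 2
Tile 3: at (1,1), goal (0,2), distance |1-0|+|1-2| = 2
Tile 1: at (1,2), goal (0,0), distance |1-0|+|2-0| = 3
Tile 7: at (2,0), goal (2,0), distance |2-2|+|0-0| = 0
Tile 8: at (2,1), goal (2,1), distance |2-2|+|1-1| = 0
Tile 5: at (2,2), goal (1,1), distance |2-1|+|2-1| = 2
Sum: 1 + 1 + 2 + 2 + 3 + 0 + 0 + 2 = 11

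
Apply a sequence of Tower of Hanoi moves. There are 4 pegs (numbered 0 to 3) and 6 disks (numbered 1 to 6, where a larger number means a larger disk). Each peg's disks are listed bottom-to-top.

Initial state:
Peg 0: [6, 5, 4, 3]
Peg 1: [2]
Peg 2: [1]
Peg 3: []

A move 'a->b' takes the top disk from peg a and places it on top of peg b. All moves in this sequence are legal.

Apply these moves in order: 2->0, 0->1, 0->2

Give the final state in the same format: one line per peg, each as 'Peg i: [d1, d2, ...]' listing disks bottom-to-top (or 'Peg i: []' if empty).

After move 1 (2->0):
Peg 0: [6, 5, 4, 3, 1]
Peg 1: [2]
Peg 2: []
Peg 3: []

After move 2 (0->1):
Peg 0: [6, 5, 4, 3]
Peg 1: [2, 1]
Peg 2: []
Peg 3: []

After move 3 (0->2):
Peg 0: [6, 5, 4]
Peg 1: [2, 1]
Peg 2: [3]
Peg 3: []

Answer: Peg 0: [6, 5, 4]
Peg 1: [2, 1]
Peg 2: [3]
Peg 3: []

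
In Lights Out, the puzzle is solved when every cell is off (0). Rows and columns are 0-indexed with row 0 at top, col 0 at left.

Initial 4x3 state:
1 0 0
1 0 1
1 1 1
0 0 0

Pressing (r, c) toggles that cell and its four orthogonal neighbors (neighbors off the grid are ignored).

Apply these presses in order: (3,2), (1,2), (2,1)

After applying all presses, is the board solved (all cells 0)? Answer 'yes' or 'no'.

After press 1 at (3,2):
1 0 0
1 0 1
1 1 0
0 1 1

After press 2 at (1,2):
1 0 1
1 1 0
1 1 1
0 1 1

After press 3 at (2,1):
1 0 1
1 0 0
0 0 0
0 0 1

Lights still on: 4

Answer: no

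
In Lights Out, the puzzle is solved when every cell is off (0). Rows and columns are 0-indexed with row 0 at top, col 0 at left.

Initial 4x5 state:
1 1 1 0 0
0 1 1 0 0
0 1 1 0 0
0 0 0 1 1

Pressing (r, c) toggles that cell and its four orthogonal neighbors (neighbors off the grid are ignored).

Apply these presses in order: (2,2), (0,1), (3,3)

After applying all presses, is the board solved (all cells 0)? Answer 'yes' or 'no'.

After press 1 at (2,2):
1 1 1 0 0
0 1 0 0 0
0 0 0 1 0
0 0 1 1 1

After press 2 at (0,1):
0 0 0 0 0
0 0 0 0 0
0 0 0 1 0
0 0 1 1 1

After press 3 at (3,3):
0 0 0 0 0
0 0 0 0 0
0 0 0 0 0
0 0 0 0 0

Lights still on: 0

Answer: yes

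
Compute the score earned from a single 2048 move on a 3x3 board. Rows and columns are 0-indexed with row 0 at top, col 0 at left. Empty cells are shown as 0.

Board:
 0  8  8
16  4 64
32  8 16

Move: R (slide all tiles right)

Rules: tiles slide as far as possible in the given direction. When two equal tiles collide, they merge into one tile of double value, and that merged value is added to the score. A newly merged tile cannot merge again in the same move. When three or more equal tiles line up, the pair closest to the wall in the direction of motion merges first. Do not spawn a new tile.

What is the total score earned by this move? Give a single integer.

Slide right:
row 0: [0, 8, 8] -> [0, 0, 16]  score +16 (running 16)
row 1: [16, 4, 64] -> [16, 4, 64]  score +0 (running 16)
row 2: [32, 8, 16] -> [32, 8, 16]  score +0 (running 16)
Board after move:
 0  0 16
16  4 64
32  8 16

Answer: 16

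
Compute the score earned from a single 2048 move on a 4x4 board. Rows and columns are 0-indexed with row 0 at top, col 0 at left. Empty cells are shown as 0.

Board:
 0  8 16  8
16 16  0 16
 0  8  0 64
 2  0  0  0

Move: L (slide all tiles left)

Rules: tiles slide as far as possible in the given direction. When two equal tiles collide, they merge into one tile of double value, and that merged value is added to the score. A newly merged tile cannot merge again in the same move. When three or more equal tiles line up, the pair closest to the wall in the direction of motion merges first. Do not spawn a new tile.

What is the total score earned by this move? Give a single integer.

Answer: 32

Derivation:
Slide left:
row 0: [0, 8, 16, 8] -> [8, 16, 8, 0]  score +0 (running 0)
row 1: [16, 16, 0, 16] -> [32, 16, 0, 0]  score +32 (running 32)
row 2: [0, 8, 0, 64] -> [8, 64, 0, 0]  score +0 (running 32)
row 3: [2, 0, 0, 0] -> [2, 0, 0, 0]  score +0 (running 32)
Board after move:
 8 16  8  0
32 16  0  0
 8 64  0  0
 2  0  0  0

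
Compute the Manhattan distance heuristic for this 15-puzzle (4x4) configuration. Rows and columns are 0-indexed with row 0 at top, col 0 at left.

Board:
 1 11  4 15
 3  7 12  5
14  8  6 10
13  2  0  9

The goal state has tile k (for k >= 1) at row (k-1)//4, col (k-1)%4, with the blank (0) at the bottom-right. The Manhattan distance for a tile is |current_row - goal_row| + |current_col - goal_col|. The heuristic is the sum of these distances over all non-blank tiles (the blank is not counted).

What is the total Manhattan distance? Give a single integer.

Answer: 33

Derivation:
Tile 1: at (0,0), goal (0,0), distance |0-0|+|0-0| = 0
Tile 11: at (0,1), goal (2,2), distance |0-2|+|1-2| = 3
Tile 4: at (0,2), goal (0,3), distance |0-0|+|2-3| = 1
Tile 15: at (0,3), goal (3,2), distance |0-3|+|3-2| = 4
Tile 3: at (1,0), goal (0,2), distance |1-0|+|0-2| = 3
Tile 7: at (1,1), goal (1,2), distance |1-1|+|1-2| = 1
Tile 12: at (1,2), goal (2,3), distance |1-2|+|2-3| = 2
Tile 5: at (1,3), goal (1,0), distance |1-1|+|3-0| = 3
Tile 14: at (2,0), goal (3,1), distance |2-3|+|0-1| = 2
Tile 8: at (2,1), goal (1,3), distance |2-1|+|1-3| = 3
Tile 6: at (2,2), goal (1,1), distance |2-1|+|2-1| = 2
Tile 10: at (2,3), goal (2,1), distance |2-2|+|3-1| = 2
Tile 13: at (3,0), goal (3,0), distance |3-3|+|0-0| = 0
Tile 2: at (3,1), goal (0,1), distance |3-0|+|1-1| = 3
Tile 9: at (3,3), goal (2,0), distance |3-2|+|3-0| = 4
Sum: 0 + 3 + 1 + 4 + 3 + 1 + 2 + 3 + 2 + 3 + 2 + 2 + 0 + 3 + 4 = 33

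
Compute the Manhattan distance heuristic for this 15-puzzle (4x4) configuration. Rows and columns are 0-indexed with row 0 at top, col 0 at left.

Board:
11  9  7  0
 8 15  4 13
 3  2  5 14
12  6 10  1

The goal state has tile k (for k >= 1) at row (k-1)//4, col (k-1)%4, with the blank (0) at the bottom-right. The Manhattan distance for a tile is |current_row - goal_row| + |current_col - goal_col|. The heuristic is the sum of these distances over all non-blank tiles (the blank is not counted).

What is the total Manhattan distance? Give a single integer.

Answer: 47

Derivation:
Tile 11: at (0,0), goal (2,2), distance |0-2|+|0-2| = 4
Tile 9: at (0,1), goal (2,0), distance |0-2|+|1-0| = 3
Tile 7: at (0,2), goal (1,2), distance |0-1|+|2-2| = 1
Tile 8: at (1,0), goal (1,3), distance |1-1|+|0-3| = 3
Tile 15: at (1,1), goal (3,2), distance |1-3|+|1-2| = 3
Tile 4: at (1,2), goal (0,3), distance |1-0|+|2-3| = 2
Tile 13: at (1,3), goal (3,0), distance |1-3|+|3-0| = 5
Tile 3: at (2,0), goal (0,2), distance |2-0|+|0-2| = 4
Tile 2: at (2,1), goal (0,1), distance |2-0|+|1-1| = 2
Tile 5: at (2,2), goal (1,0), distance |2-1|+|2-0| = 3
Tile 14: at (2,3), goal (3,1), distance |2-3|+|3-1| = 3
Tile 12: at (3,0), goal (2,3), distance |3-2|+|0-3| = 4
Tile 6: at (3,1), goal (1,1), distance |3-1|+|1-1| = 2
Tile 10: at (3,2), goal (2,1), distance |3-2|+|2-1| = 2
Tile 1: at (3,3), goal (0,0), distance |3-0|+|3-0| = 6
Sum: 4 + 3 + 1 + 3 + 3 + 2 + 5 + 4 + 2 + 3 + 3 + 4 + 2 + 2 + 6 = 47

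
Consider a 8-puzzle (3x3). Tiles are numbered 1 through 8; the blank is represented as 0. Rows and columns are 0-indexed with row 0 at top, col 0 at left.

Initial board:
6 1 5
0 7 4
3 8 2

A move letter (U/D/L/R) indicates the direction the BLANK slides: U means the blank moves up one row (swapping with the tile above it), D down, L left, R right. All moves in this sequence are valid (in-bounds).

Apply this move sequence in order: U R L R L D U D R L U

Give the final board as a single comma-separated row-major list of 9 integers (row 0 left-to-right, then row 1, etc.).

After move 1 (U):
0 1 5
6 7 4
3 8 2

After move 2 (R):
1 0 5
6 7 4
3 8 2

After move 3 (L):
0 1 5
6 7 4
3 8 2

After move 4 (R):
1 0 5
6 7 4
3 8 2

After move 5 (L):
0 1 5
6 7 4
3 8 2

After move 6 (D):
6 1 5
0 7 4
3 8 2

After move 7 (U):
0 1 5
6 7 4
3 8 2

After move 8 (D):
6 1 5
0 7 4
3 8 2

After move 9 (R):
6 1 5
7 0 4
3 8 2

After move 10 (L):
6 1 5
0 7 4
3 8 2

After move 11 (U):
0 1 5
6 7 4
3 8 2

Answer: 0, 1, 5, 6, 7, 4, 3, 8, 2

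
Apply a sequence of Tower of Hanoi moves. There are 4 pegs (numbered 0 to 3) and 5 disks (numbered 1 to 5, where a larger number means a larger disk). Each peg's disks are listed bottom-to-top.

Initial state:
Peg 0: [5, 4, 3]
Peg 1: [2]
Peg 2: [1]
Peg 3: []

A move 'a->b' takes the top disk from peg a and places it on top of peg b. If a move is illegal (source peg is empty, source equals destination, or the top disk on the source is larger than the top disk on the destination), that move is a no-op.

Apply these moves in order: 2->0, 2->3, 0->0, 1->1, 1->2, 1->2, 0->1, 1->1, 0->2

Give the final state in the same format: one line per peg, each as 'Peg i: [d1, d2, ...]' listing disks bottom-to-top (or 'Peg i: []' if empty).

Answer: Peg 0: [5, 4, 3]
Peg 1: [1]
Peg 2: [2]
Peg 3: []

Derivation:
After move 1 (2->0):
Peg 0: [5, 4, 3, 1]
Peg 1: [2]
Peg 2: []
Peg 3: []

After move 2 (2->3):
Peg 0: [5, 4, 3, 1]
Peg 1: [2]
Peg 2: []
Peg 3: []

After move 3 (0->0):
Peg 0: [5, 4, 3, 1]
Peg 1: [2]
Peg 2: []
Peg 3: []

After move 4 (1->1):
Peg 0: [5, 4, 3, 1]
Peg 1: [2]
Peg 2: []
Peg 3: []

After move 5 (1->2):
Peg 0: [5, 4, 3, 1]
Peg 1: []
Peg 2: [2]
Peg 3: []

After move 6 (1->2):
Peg 0: [5, 4, 3, 1]
Peg 1: []
Peg 2: [2]
Peg 3: []

After move 7 (0->1):
Peg 0: [5, 4, 3]
Peg 1: [1]
Peg 2: [2]
Peg 3: []

After move 8 (1->1):
Peg 0: [5, 4, 3]
Peg 1: [1]
Peg 2: [2]
Peg 3: []

After move 9 (0->2):
Peg 0: [5, 4, 3]
Peg 1: [1]
Peg 2: [2]
Peg 3: []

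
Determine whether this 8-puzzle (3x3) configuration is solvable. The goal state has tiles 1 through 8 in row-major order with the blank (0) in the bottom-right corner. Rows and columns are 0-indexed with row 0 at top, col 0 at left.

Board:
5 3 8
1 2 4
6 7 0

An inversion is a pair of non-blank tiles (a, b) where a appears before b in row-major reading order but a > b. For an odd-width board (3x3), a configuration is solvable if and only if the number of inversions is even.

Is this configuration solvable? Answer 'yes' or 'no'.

Answer: no

Derivation:
Inversions (pairs i<j in row-major order where tile[i] > tile[j] > 0): 11
11 is odd, so the puzzle is not solvable.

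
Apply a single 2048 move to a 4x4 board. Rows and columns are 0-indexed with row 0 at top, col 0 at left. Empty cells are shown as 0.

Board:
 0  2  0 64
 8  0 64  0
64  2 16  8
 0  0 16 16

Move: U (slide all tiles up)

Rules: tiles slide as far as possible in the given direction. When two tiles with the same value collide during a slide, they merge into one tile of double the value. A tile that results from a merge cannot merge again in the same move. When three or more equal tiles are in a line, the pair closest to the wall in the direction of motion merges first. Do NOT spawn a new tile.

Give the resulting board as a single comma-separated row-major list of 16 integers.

Slide up:
col 0: [0, 8, 64, 0] -> [8, 64, 0, 0]
col 1: [2, 0, 2, 0] -> [4, 0, 0, 0]
col 2: [0, 64, 16, 16] -> [64, 32, 0, 0]
col 3: [64, 0, 8, 16] -> [64, 8, 16, 0]

Answer: 8, 4, 64, 64, 64, 0, 32, 8, 0, 0, 0, 16, 0, 0, 0, 0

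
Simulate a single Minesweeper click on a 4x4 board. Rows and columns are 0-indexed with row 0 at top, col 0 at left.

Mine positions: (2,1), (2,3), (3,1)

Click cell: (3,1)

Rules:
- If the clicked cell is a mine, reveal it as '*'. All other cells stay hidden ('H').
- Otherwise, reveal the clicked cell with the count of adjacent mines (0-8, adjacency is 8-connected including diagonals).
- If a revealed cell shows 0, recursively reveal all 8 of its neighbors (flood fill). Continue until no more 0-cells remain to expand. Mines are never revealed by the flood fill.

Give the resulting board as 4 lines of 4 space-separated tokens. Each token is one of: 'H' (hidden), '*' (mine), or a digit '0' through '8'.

H H H H
H H H H
H H H H
H * H H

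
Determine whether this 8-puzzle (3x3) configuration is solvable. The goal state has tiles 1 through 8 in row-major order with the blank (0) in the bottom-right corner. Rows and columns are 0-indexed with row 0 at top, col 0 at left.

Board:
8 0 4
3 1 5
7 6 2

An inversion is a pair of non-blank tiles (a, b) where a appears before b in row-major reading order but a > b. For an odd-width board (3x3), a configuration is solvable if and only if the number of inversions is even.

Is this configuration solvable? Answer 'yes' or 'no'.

Inversions (pairs i<j in row-major order where tile[i] > tile[j] > 0): 16
16 is even, so the puzzle is solvable.

Answer: yes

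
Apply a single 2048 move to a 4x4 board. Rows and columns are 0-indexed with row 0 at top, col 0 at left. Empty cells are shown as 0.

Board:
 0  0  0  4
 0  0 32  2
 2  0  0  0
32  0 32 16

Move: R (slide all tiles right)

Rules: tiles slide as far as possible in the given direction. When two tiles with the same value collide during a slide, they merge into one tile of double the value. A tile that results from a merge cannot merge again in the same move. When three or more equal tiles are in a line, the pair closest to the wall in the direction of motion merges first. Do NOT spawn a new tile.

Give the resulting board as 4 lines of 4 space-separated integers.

Slide right:
row 0: [0, 0, 0, 4] -> [0, 0, 0, 4]
row 1: [0, 0, 32, 2] -> [0, 0, 32, 2]
row 2: [2, 0, 0, 0] -> [0, 0, 0, 2]
row 3: [32, 0, 32, 16] -> [0, 0, 64, 16]

Answer:  0  0  0  4
 0  0 32  2
 0  0  0  2
 0  0 64 16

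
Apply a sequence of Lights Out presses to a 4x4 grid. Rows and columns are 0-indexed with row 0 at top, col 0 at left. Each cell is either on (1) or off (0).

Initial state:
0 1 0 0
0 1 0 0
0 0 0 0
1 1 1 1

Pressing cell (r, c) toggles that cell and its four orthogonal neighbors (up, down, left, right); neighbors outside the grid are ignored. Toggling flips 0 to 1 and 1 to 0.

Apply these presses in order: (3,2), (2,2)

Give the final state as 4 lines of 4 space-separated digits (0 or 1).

After press 1 at (3,2):
0 1 0 0
0 1 0 0
0 0 1 0
1 0 0 0

After press 2 at (2,2):
0 1 0 0
0 1 1 0
0 1 0 1
1 0 1 0

Answer: 0 1 0 0
0 1 1 0
0 1 0 1
1 0 1 0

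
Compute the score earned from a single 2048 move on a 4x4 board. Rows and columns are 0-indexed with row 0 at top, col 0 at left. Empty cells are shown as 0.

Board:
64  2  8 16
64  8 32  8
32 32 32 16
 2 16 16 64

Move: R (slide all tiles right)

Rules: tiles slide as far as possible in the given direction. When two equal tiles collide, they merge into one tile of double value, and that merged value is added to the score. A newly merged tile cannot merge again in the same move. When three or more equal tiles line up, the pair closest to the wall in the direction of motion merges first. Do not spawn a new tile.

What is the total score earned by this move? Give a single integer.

Answer: 96

Derivation:
Slide right:
row 0: [64, 2, 8, 16] -> [64, 2, 8, 16]  score +0 (running 0)
row 1: [64, 8, 32, 8] -> [64, 8, 32, 8]  score +0 (running 0)
row 2: [32, 32, 32, 16] -> [0, 32, 64, 16]  score +64 (running 64)
row 3: [2, 16, 16, 64] -> [0, 2, 32, 64]  score +32 (running 96)
Board after move:
64  2  8 16
64  8 32  8
 0 32 64 16
 0  2 32 64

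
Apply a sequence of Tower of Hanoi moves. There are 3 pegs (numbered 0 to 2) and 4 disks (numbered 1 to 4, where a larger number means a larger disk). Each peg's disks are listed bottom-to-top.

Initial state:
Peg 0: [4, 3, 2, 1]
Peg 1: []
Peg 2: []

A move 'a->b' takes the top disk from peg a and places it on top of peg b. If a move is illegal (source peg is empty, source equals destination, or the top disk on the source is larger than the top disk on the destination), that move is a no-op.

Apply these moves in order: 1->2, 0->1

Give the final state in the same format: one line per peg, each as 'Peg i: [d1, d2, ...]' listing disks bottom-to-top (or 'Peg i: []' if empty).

Answer: Peg 0: [4, 3, 2]
Peg 1: [1]
Peg 2: []

Derivation:
After move 1 (1->2):
Peg 0: [4, 3, 2, 1]
Peg 1: []
Peg 2: []

After move 2 (0->1):
Peg 0: [4, 3, 2]
Peg 1: [1]
Peg 2: []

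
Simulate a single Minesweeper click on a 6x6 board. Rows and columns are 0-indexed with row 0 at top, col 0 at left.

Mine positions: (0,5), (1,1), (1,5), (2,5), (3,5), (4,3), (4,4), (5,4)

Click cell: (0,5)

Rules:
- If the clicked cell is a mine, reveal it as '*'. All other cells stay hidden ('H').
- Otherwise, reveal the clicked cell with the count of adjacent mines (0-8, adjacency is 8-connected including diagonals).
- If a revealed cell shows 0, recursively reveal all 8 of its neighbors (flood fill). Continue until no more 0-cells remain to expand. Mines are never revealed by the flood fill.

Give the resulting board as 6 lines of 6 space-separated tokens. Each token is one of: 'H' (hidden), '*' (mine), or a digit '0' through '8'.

H H H H H *
H H H H H H
H H H H H H
H H H H H H
H H H H H H
H H H H H H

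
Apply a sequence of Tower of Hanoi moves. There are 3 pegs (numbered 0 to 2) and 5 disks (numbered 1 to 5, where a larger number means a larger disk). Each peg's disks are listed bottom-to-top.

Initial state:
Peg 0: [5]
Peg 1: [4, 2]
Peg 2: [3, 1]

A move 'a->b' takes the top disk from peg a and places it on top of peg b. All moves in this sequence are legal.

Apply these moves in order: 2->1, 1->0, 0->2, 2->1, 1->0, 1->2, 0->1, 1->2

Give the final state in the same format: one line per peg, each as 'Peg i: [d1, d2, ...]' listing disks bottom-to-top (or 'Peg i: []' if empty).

Answer: Peg 0: [5]
Peg 1: [4]
Peg 2: [3, 2, 1]

Derivation:
After move 1 (2->1):
Peg 0: [5]
Peg 1: [4, 2, 1]
Peg 2: [3]

After move 2 (1->0):
Peg 0: [5, 1]
Peg 1: [4, 2]
Peg 2: [3]

After move 3 (0->2):
Peg 0: [5]
Peg 1: [4, 2]
Peg 2: [3, 1]

After move 4 (2->1):
Peg 0: [5]
Peg 1: [4, 2, 1]
Peg 2: [3]

After move 5 (1->0):
Peg 0: [5, 1]
Peg 1: [4, 2]
Peg 2: [3]

After move 6 (1->2):
Peg 0: [5, 1]
Peg 1: [4]
Peg 2: [3, 2]

After move 7 (0->1):
Peg 0: [5]
Peg 1: [4, 1]
Peg 2: [3, 2]

After move 8 (1->2):
Peg 0: [5]
Peg 1: [4]
Peg 2: [3, 2, 1]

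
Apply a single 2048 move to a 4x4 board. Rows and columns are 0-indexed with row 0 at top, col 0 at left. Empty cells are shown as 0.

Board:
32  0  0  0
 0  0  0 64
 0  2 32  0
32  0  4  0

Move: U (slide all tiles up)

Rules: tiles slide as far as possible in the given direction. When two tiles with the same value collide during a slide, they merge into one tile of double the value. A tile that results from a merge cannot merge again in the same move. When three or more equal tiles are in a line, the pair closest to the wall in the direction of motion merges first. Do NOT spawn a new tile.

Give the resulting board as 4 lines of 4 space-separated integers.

Answer: 64  2 32 64
 0  0  4  0
 0  0  0  0
 0  0  0  0

Derivation:
Slide up:
col 0: [32, 0, 0, 32] -> [64, 0, 0, 0]
col 1: [0, 0, 2, 0] -> [2, 0, 0, 0]
col 2: [0, 0, 32, 4] -> [32, 4, 0, 0]
col 3: [0, 64, 0, 0] -> [64, 0, 0, 0]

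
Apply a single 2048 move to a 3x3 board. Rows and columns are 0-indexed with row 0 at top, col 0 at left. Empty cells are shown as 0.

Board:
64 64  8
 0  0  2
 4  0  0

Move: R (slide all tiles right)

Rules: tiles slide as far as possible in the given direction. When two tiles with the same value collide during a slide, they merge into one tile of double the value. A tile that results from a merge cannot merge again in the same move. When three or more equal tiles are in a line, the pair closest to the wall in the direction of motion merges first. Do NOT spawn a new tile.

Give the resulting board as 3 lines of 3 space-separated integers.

Slide right:
row 0: [64, 64, 8] -> [0, 128, 8]
row 1: [0, 0, 2] -> [0, 0, 2]
row 2: [4, 0, 0] -> [0, 0, 4]

Answer:   0 128   8
  0   0   2
  0   0   4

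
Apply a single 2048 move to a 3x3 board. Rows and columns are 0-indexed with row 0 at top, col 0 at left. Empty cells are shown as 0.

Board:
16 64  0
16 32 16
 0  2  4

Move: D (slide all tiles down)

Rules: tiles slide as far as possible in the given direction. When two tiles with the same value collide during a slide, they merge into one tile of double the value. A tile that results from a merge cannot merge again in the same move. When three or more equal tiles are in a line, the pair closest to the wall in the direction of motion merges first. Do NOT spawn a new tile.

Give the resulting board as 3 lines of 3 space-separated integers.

Slide down:
col 0: [16, 16, 0] -> [0, 0, 32]
col 1: [64, 32, 2] -> [64, 32, 2]
col 2: [0, 16, 4] -> [0, 16, 4]

Answer:  0 64  0
 0 32 16
32  2  4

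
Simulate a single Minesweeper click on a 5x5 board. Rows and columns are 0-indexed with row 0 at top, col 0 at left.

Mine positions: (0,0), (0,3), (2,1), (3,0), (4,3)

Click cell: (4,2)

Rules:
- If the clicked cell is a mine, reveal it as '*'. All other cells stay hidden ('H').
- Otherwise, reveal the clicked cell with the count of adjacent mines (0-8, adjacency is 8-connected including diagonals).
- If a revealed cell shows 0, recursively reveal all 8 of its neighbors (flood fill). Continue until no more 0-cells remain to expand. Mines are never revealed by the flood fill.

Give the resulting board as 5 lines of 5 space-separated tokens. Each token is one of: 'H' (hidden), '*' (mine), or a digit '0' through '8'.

H H H H H
H H H H H
H H H H H
H H H H H
H H 1 H H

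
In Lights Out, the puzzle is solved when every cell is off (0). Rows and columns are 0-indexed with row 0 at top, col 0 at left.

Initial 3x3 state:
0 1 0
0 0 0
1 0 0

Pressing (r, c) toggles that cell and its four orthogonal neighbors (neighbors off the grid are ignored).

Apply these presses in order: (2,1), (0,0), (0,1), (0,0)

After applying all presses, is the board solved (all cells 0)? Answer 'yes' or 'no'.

After press 1 at (2,1):
0 1 0
0 1 0
0 1 1

After press 2 at (0,0):
1 0 0
1 1 0
0 1 1

After press 3 at (0,1):
0 1 1
1 0 0
0 1 1

After press 4 at (0,0):
1 0 1
0 0 0
0 1 1

Lights still on: 4

Answer: no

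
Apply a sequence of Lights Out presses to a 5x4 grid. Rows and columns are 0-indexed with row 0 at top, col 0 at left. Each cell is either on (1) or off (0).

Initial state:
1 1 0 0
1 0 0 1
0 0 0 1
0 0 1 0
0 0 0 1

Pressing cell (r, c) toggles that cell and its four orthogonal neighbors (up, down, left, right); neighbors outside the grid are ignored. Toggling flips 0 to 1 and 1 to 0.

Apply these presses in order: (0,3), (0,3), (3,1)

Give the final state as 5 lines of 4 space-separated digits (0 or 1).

After press 1 at (0,3):
1 1 1 1
1 0 0 0
0 0 0 1
0 0 1 0
0 0 0 1

After press 2 at (0,3):
1 1 0 0
1 0 0 1
0 0 0 1
0 0 1 0
0 0 0 1

After press 3 at (3,1):
1 1 0 0
1 0 0 1
0 1 0 1
1 1 0 0
0 1 0 1

Answer: 1 1 0 0
1 0 0 1
0 1 0 1
1 1 0 0
0 1 0 1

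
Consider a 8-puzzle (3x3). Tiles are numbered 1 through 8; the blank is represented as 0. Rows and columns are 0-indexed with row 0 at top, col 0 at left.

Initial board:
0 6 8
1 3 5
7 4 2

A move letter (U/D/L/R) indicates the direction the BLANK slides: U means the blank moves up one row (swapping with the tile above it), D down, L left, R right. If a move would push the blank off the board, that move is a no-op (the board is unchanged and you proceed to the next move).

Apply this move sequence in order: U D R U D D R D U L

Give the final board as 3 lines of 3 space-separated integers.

After move 1 (U):
0 6 8
1 3 5
7 4 2

After move 2 (D):
1 6 8
0 3 5
7 4 2

After move 3 (R):
1 6 8
3 0 5
7 4 2

After move 4 (U):
1 0 8
3 6 5
7 4 2

After move 5 (D):
1 6 8
3 0 5
7 4 2

After move 6 (D):
1 6 8
3 4 5
7 0 2

After move 7 (R):
1 6 8
3 4 5
7 2 0

After move 8 (D):
1 6 8
3 4 5
7 2 0

After move 9 (U):
1 6 8
3 4 0
7 2 5

After move 10 (L):
1 6 8
3 0 4
7 2 5

Answer: 1 6 8
3 0 4
7 2 5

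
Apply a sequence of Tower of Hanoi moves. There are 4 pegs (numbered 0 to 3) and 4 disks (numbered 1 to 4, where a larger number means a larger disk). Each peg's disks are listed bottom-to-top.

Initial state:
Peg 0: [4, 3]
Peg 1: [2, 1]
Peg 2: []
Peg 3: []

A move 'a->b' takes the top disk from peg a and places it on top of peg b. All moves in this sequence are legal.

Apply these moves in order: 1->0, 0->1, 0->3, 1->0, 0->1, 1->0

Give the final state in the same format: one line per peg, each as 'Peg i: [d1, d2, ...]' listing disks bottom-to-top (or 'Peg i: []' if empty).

Answer: Peg 0: [4, 1]
Peg 1: [2]
Peg 2: []
Peg 3: [3]

Derivation:
After move 1 (1->0):
Peg 0: [4, 3, 1]
Peg 1: [2]
Peg 2: []
Peg 3: []

After move 2 (0->1):
Peg 0: [4, 3]
Peg 1: [2, 1]
Peg 2: []
Peg 3: []

After move 3 (0->3):
Peg 0: [4]
Peg 1: [2, 1]
Peg 2: []
Peg 3: [3]

After move 4 (1->0):
Peg 0: [4, 1]
Peg 1: [2]
Peg 2: []
Peg 3: [3]

After move 5 (0->1):
Peg 0: [4]
Peg 1: [2, 1]
Peg 2: []
Peg 3: [3]

After move 6 (1->0):
Peg 0: [4, 1]
Peg 1: [2]
Peg 2: []
Peg 3: [3]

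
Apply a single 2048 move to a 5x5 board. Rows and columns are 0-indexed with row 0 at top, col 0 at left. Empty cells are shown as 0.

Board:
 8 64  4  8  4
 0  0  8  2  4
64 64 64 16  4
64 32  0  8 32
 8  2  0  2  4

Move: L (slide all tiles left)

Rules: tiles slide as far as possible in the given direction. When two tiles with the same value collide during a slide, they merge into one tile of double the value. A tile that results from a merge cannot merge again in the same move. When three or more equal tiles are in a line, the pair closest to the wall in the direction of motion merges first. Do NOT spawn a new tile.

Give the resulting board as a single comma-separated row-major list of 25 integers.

Slide left:
row 0: [8, 64, 4, 8, 4] -> [8, 64, 4, 8, 4]
row 1: [0, 0, 8, 2, 4] -> [8, 2, 4, 0, 0]
row 2: [64, 64, 64, 16, 4] -> [128, 64, 16, 4, 0]
row 3: [64, 32, 0, 8, 32] -> [64, 32, 8, 32, 0]
row 4: [8, 2, 0, 2, 4] -> [8, 4, 4, 0, 0]

Answer: 8, 64, 4, 8, 4, 8, 2, 4, 0, 0, 128, 64, 16, 4, 0, 64, 32, 8, 32, 0, 8, 4, 4, 0, 0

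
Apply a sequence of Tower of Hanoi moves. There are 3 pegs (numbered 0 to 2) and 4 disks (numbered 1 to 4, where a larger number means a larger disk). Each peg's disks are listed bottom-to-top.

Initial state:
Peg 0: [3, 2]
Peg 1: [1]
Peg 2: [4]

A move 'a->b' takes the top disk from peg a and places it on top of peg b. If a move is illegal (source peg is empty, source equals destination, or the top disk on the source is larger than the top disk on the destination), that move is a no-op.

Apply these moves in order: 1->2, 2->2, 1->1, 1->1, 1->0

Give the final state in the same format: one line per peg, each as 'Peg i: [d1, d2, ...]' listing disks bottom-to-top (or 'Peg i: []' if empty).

After move 1 (1->2):
Peg 0: [3, 2]
Peg 1: []
Peg 2: [4, 1]

After move 2 (2->2):
Peg 0: [3, 2]
Peg 1: []
Peg 2: [4, 1]

After move 3 (1->1):
Peg 0: [3, 2]
Peg 1: []
Peg 2: [4, 1]

After move 4 (1->1):
Peg 0: [3, 2]
Peg 1: []
Peg 2: [4, 1]

After move 5 (1->0):
Peg 0: [3, 2]
Peg 1: []
Peg 2: [4, 1]

Answer: Peg 0: [3, 2]
Peg 1: []
Peg 2: [4, 1]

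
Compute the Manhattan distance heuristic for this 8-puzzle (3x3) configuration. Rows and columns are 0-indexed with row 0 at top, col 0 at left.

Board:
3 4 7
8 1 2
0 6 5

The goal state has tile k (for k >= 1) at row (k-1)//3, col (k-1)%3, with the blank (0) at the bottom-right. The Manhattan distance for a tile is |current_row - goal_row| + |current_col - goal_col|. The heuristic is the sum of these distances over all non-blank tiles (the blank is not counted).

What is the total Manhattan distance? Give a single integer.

Tile 3: at (0,0), goal (0,2), distance |0-0|+|0-2| = 2
Tile 4: at (0,1), goal (1,0), distance |0-1|+|1-0| = 2
Tile 7: at (0,2), goal (2,0), distance |0-2|+|2-0| = 4
Tile 8: at (1,0), goal (2,1), distance |1-2|+|0-1| = 2
Tile 1: at (1,1), goal (0,0), distance |1-0|+|1-0| = 2
Tile 2: at (1,2), goal (0,1), distance |1-0|+|2-1| = 2
Tile 6: at (2,1), goal (1,2), distance |2-1|+|1-2| = 2
Tile 5: at (2,2), goal (1,1), distance |2-1|+|2-1| = 2
Sum: 2 + 2 + 4 + 2 + 2 + 2 + 2 + 2 = 18

Answer: 18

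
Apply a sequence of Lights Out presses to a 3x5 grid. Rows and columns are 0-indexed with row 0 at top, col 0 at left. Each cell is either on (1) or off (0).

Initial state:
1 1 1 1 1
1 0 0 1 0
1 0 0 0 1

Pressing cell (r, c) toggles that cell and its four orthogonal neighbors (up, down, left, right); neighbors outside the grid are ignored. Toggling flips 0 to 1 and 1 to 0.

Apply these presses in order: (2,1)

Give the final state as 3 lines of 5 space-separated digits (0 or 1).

After press 1 at (2,1):
1 1 1 1 1
1 1 0 1 0
0 1 1 0 1

Answer: 1 1 1 1 1
1 1 0 1 0
0 1 1 0 1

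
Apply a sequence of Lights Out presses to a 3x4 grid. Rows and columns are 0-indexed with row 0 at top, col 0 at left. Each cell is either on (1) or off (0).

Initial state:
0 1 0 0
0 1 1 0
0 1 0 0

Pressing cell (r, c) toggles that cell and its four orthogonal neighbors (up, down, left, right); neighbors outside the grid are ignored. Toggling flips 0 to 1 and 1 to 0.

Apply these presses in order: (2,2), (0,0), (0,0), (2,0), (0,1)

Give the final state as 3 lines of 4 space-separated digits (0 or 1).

After press 1 at (2,2):
0 1 0 0
0 1 0 0
0 0 1 1

After press 2 at (0,0):
1 0 0 0
1 1 0 0
0 0 1 1

After press 3 at (0,0):
0 1 0 0
0 1 0 0
0 0 1 1

After press 4 at (2,0):
0 1 0 0
1 1 0 0
1 1 1 1

After press 5 at (0,1):
1 0 1 0
1 0 0 0
1 1 1 1

Answer: 1 0 1 0
1 0 0 0
1 1 1 1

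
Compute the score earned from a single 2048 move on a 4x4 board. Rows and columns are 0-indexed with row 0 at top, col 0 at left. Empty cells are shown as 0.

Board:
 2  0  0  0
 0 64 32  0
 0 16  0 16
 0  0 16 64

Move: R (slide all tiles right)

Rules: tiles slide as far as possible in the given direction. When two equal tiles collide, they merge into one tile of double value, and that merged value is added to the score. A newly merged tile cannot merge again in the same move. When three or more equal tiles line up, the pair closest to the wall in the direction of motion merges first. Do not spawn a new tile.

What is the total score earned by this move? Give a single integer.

Slide right:
row 0: [2, 0, 0, 0] -> [0, 0, 0, 2]  score +0 (running 0)
row 1: [0, 64, 32, 0] -> [0, 0, 64, 32]  score +0 (running 0)
row 2: [0, 16, 0, 16] -> [0, 0, 0, 32]  score +32 (running 32)
row 3: [0, 0, 16, 64] -> [0, 0, 16, 64]  score +0 (running 32)
Board after move:
 0  0  0  2
 0  0 64 32
 0  0  0 32
 0  0 16 64

Answer: 32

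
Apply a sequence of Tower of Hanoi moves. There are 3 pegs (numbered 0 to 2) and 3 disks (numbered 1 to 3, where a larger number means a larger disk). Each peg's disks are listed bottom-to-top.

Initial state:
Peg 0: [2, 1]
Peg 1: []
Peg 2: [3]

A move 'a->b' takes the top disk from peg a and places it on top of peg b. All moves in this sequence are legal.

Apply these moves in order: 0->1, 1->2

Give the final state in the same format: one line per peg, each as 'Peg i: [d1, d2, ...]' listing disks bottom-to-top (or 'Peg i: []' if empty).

After move 1 (0->1):
Peg 0: [2]
Peg 1: [1]
Peg 2: [3]

After move 2 (1->2):
Peg 0: [2]
Peg 1: []
Peg 2: [3, 1]

Answer: Peg 0: [2]
Peg 1: []
Peg 2: [3, 1]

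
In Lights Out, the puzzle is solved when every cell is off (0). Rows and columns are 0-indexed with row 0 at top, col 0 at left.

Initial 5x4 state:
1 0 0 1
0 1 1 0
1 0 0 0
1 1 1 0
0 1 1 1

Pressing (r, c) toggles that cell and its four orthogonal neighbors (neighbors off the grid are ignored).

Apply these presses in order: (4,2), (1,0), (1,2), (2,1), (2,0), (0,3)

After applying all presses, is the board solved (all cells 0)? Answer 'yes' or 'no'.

Answer: yes

Derivation:
After press 1 at (4,2):
1 0 0 1
0 1 1 0
1 0 0 0
1 1 0 0
0 0 0 0

After press 2 at (1,0):
0 0 0 1
1 0 1 0
0 0 0 0
1 1 0 0
0 0 0 0

After press 3 at (1,2):
0 0 1 1
1 1 0 1
0 0 1 0
1 1 0 0
0 0 0 0

After press 4 at (2,1):
0 0 1 1
1 0 0 1
1 1 0 0
1 0 0 0
0 0 0 0

After press 5 at (2,0):
0 0 1 1
0 0 0 1
0 0 0 0
0 0 0 0
0 0 0 0

After press 6 at (0,3):
0 0 0 0
0 0 0 0
0 0 0 0
0 0 0 0
0 0 0 0

Lights still on: 0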